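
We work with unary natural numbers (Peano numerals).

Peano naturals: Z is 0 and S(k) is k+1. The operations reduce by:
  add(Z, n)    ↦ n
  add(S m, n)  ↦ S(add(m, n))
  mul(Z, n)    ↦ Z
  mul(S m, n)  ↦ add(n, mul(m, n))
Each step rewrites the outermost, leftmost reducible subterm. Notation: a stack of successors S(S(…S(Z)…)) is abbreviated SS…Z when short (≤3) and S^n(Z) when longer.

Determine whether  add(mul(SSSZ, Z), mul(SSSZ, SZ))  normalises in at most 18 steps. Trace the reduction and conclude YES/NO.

  start: add(mul(SSSZ, Z), mul(SSSZ, SZ))
  [1] add(add(Z, mul(SSZ, Z)), mul(SSSZ, SZ))
  [2] add(mul(SSZ, Z), mul(SSSZ, SZ))
  [3] add(add(Z, mul(SZ, Z)), mul(SSSZ, SZ))
  [4] add(mul(SZ, Z), mul(SSSZ, SZ))
  [5] add(add(Z, mul(Z, Z)), mul(SSSZ, SZ))
  [6] add(mul(Z, Z), mul(SSSZ, SZ))
  [7] add(Z, mul(SSSZ, SZ))
  [8] mul(SSSZ, SZ)
  [9] add(SZ, mul(SSZ, SZ))
  [10] S(add(Z, mul(SSZ, SZ)))
  [11] S(mul(SSZ, SZ))
  [12] S(add(SZ, mul(SZ, SZ)))
  [13] S(S(add(Z, mul(SZ, SZ))))
  [14] S(S(mul(SZ, SZ)))
  [15] S(S(add(SZ, mul(Z, SZ))))
  [16] S(S(S(add(Z, mul(Z, SZ)))))
  [17] S(S(S(mul(Z, SZ))))
  [18] SSSZ

Answer: YES — reaches normal form SSSZ in 18 ≤ 18 steps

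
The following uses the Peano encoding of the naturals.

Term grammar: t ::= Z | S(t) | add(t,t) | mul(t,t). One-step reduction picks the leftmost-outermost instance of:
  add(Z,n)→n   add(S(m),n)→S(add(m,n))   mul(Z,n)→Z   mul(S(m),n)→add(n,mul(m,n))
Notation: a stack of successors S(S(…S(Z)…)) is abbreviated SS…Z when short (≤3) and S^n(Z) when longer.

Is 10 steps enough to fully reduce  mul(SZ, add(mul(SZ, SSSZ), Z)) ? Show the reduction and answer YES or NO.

Answer: NO — after 10 steps the term is S(S(add(S(add(add(Z, mul(Z, SSSZ)), Z)), mul(Z, add(mul(SZ, SSSZ), Z))))), not yet normal

Working:
  start: mul(SZ, add(mul(SZ, SSSZ), Z))
  [1] add(add(mul(SZ, SSSZ), Z), mul(Z, add(mul(SZ, SSSZ), Z)))
  [2] add(add(add(SSSZ, mul(Z, SSSZ)), Z), mul(Z, add(mul(SZ, SSSZ), Z)))
  [3] add(add(S(add(SSZ, mul(Z, SSSZ))), Z), mul(Z, add(mul(SZ, SSSZ), Z)))
  [4] add(S(add(add(SSZ, mul(Z, SSSZ)), Z)), mul(Z, add(mul(SZ, SSSZ), Z)))
  [5] S(add(add(add(SSZ, mul(Z, SSSZ)), Z), mul(Z, add(mul(SZ, SSSZ), Z))))
  [6] S(add(add(S(add(SZ, mul(Z, SSSZ))), Z), mul(Z, add(mul(SZ, SSSZ), Z))))
  [7] S(add(S(add(add(SZ, mul(Z, SSSZ)), Z)), mul(Z, add(mul(SZ, SSSZ), Z))))
  [8] S(S(add(add(add(SZ, mul(Z, SSSZ)), Z), mul(Z, add(mul(SZ, SSSZ), Z)))))
  [9] S(S(add(add(S(add(Z, mul(Z, SSSZ))), Z), mul(Z, add(mul(SZ, SSSZ), Z)))))
  [10] S(S(add(S(add(add(Z, mul(Z, SSSZ)), Z)), mul(Z, add(mul(SZ, SSSZ), Z)))))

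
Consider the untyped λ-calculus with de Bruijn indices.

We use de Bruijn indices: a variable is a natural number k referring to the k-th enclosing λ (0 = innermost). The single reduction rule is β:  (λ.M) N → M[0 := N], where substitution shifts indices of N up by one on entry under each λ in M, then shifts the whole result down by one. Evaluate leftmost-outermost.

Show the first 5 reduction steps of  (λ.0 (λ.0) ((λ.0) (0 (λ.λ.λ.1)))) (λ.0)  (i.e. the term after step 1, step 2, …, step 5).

  start: (λ.0 (λ.0) ((λ.0) (0 (λ.λ.λ.1)))) (λ.0)
  [1] (λ.0) (λ.0) ((λ.0) ((λ.0) (λ.λ.λ.1)))
  [2] (λ.0) ((λ.0) ((λ.0) (λ.λ.λ.1)))
  [3] (λ.0) ((λ.0) (λ.λ.λ.1))
  [4] (λ.0) (λ.λ.λ.1)
  [5] λ.λ.λ.1

Answer: after 5 steps: λ.λ.λ.1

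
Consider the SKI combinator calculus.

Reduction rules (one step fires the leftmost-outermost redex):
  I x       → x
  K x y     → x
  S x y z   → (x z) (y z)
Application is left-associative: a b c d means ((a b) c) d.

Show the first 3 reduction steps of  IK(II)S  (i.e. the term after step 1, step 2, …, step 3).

  start: IK(II)S
  →1  K(II)S
  →2  II
  →3  I

Answer: after 3 steps: I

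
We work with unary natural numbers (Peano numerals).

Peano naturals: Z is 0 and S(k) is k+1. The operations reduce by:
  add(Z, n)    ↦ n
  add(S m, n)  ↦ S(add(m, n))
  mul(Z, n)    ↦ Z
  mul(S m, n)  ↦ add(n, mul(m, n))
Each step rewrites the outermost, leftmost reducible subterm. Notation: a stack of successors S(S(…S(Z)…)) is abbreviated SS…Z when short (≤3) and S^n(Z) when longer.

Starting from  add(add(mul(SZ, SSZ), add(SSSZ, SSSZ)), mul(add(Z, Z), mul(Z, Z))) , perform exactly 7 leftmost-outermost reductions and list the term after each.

Answer: after 7 steps: S(S(add(add(add(Z, mul(Z, SSZ)), add(SSSZ, SSSZ)), mul(add(Z, Z), mul(Z, Z)))))

Reduction:
  start: add(add(mul(SZ, SSZ), add(SSSZ, SSSZ)), mul(add(Z, Z), mul(Z, Z)))
  [1] add(add(add(SSZ, mul(Z, SSZ)), add(SSSZ, SSSZ)), mul(add(Z, Z), mul(Z, Z)))
  [2] add(add(S(add(SZ, mul(Z, SSZ))), add(SSSZ, SSSZ)), mul(add(Z, Z), mul(Z, Z)))
  [3] add(S(add(add(SZ, mul(Z, SSZ)), add(SSSZ, SSSZ))), mul(add(Z, Z), mul(Z, Z)))
  [4] S(add(add(add(SZ, mul(Z, SSZ)), add(SSSZ, SSSZ)), mul(add(Z, Z), mul(Z, Z))))
  [5] S(add(add(S(add(Z, mul(Z, SSZ))), add(SSSZ, SSSZ)), mul(add(Z, Z), mul(Z, Z))))
  [6] S(add(S(add(add(Z, mul(Z, SSZ)), add(SSSZ, SSSZ))), mul(add(Z, Z), mul(Z, Z))))
  [7] S(S(add(add(add(Z, mul(Z, SSZ)), add(SSSZ, SSSZ)), mul(add(Z, Z), mul(Z, Z)))))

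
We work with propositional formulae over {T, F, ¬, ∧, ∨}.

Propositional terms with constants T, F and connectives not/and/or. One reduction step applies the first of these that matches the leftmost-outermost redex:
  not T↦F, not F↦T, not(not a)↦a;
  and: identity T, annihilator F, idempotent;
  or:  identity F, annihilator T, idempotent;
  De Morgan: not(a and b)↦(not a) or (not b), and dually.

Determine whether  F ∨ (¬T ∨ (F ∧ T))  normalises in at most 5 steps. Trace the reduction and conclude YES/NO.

  start: F ∨ (¬T ∨ (F ∧ T))
  →1  ¬T ∨ (F ∧ T)
  →2  F ∨ (F ∧ T)
  →3  F ∧ T
  →4  F

Answer: YES — reaches normal form F in 4 ≤ 5 steps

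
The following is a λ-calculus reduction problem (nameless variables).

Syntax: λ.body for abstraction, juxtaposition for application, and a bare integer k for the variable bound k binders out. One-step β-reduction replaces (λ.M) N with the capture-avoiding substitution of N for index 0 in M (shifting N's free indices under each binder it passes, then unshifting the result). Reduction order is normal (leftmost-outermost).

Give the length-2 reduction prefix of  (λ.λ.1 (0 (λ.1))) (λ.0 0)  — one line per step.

  start: (λ.λ.1 (0 (λ.1))) (λ.0 0)
  step 1: λ.(λ.0 0) (0 (λ.1))
  step 2: λ.0 (λ.1) (0 (λ.1))

Answer: after 2 steps: λ.0 (λ.1) (0 (λ.1))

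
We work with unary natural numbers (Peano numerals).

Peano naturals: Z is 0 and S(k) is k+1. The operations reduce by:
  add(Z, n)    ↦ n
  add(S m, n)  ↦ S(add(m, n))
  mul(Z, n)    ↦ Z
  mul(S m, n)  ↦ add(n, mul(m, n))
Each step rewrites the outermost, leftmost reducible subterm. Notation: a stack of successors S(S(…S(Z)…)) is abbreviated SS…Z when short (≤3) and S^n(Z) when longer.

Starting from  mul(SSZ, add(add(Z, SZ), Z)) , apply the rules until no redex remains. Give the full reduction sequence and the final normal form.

  start: mul(SSZ, add(add(Z, SZ), Z))
  →1  add(add(add(Z, SZ), Z), mul(SZ, add(add(Z, SZ), Z)))
  →2  add(add(SZ, Z), mul(SZ, add(add(Z, SZ), Z)))
  →3  add(S(add(Z, Z)), mul(SZ, add(add(Z, SZ), Z)))
  →4  S(add(add(Z, Z), mul(SZ, add(add(Z, SZ), Z))))
  →5  S(add(Z, mul(SZ, add(add(Z, SZ), Z))))
  →6  S(mul(SZ, add(add(Z, SZ), Z)))
  →7  S(add(add(add(Z, SZ), Z), mul(Z, add(add(Z, SZ), Z))))
  →8  S(add(add(SZ, Z), mul(Z, add(add(Z, SZ), Z))))
  →9  S(add(S(add(Z, Z)), mul(Z, add(add(Z, SZ), Z))))
  →10  S(S(add(add(Z, Z), mul(Z, add(add(Z, SZ), Z)))))
  →11  S(S(add(Z, mul(Z, add(add(Z, SZ), Z)))))
  →12  S(S(mul(Z, add(add(Z, SZ), Z))))
  →13  SSZ

Answer: normal form = SSZ  (in 13 steps)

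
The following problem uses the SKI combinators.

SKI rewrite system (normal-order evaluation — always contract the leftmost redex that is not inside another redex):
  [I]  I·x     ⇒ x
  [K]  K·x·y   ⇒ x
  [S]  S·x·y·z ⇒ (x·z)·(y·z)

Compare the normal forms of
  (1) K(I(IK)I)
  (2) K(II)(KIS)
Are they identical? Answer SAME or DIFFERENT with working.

Answer: DIFFERENT — A ⇓ K(KI), B ⇓ I

Derivation:
Term A:
  start: K(I(IK)I)
  step 1: K(IKI)
  step 2: K(KI)

Term B:
  start: K(II)(KIS)
  step 1: II
  step 2: I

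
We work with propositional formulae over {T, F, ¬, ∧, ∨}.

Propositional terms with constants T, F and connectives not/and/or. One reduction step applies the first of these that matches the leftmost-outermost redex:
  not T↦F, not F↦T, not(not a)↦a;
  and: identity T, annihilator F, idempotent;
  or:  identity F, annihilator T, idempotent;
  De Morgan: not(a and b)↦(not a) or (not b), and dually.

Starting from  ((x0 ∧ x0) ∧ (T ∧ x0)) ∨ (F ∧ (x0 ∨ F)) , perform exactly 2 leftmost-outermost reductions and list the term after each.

Answer: after 2 steps: (x0 ∧ x0) ∨ (F ∧ (x0 ∨ F))

Reduction:
  start: ((x0 ∧ x0) ∧ (T ∧ x0)) ∨ (F ∧ (x0 ∨ F))
  step 1: (x0 ∧ (T ∧ x0)) ∨ (F ∧ (x0 ∨ F))
  step 2: (x0 ∧ x0) ∨ (F ∧ (x0 ∨ F))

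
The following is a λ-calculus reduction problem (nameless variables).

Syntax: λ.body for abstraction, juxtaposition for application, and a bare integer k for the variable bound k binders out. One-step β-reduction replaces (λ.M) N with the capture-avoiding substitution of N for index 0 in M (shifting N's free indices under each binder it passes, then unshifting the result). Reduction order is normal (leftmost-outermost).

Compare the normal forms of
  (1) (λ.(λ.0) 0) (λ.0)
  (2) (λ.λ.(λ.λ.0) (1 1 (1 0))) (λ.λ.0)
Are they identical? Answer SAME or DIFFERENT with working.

Answer: DIFFERENT — A ⇓ λ.0, B ⇓ λ.λ.0

Working:
Term A:
  start: (λ.(λ.0) 0) (λ.0)
  →1  (λ.0) (λ.0)
  →2  λ.0

Term B:
  start: (λ.λ.(λ.λ.0) (1 1 (1 0))) (λ.λ.0)
  →1  λ.(λ.λ.0) ((λ.λ.0) (λ.λ.0) ((λ.λ.0) 0))
  →2  λ.λ.0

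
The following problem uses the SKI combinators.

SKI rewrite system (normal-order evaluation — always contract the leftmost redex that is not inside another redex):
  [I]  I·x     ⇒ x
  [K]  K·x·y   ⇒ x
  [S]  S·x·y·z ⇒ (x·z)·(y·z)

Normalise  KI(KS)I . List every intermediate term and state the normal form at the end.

  start: KI(KS)I
  step 1: II
  step 2: I

Answer: normal form = I  (in 2 steps)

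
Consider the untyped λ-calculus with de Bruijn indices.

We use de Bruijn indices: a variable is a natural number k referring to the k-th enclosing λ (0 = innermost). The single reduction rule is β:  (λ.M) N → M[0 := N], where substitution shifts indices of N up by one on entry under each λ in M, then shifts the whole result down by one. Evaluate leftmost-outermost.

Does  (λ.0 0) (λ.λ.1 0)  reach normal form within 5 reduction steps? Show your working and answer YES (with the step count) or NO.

Answer: YES — reaches normal form λ.λ.1 0 in 3 ≤ 5 steps

Derivation:
  start: (λ.0 0) (λ.λ.1 0)
  →1  (λ.λ.1 0) (λ.λ.1 0)
  →2  λ.(λ.λ.1 0) 0
  →3  λ.λ.1 0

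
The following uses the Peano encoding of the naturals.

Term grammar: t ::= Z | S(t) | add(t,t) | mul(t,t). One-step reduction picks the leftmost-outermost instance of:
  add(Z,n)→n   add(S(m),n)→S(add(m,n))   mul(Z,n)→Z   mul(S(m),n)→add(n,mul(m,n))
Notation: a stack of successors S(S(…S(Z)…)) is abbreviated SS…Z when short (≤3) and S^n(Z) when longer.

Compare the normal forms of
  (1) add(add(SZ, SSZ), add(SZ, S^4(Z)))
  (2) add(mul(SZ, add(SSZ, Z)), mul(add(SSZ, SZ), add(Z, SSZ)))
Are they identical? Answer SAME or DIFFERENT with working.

Answer: SAME — A ⇓ S^8(Z), B ⇓ S^8(Z)

Reduction:
Term A:
  start: add(add(SZ, SSZ), add(SZ, S^4(Z)))
  [1] add(S(add(Z, SSZ)), add(SZ, S^4(Z)))
  [2] S(add(add(Z, SSZ), add(SZ, S^4(Z))))
  [3] S(add(SSZ, add(SZ, S^4(Z))))
  [4] S(S(add(SZ, add(SZ, S^4(Z)))))
  [5] S(S(S(add(Z, add(SZ, S^4(Z))))))
  [6] S(S(S(add(SZ, S^4(Z)))))
  [7] S(S(S(S(add(Z, S^4(Z))))))
  [8] S^8(Z)

Term B:
  start: add(mul(SZ, add(SSZ, Z)), mul(add(SSZ, SZ), add(Z, SSZ)))
  [1] add(add(add(SSZ, Z), mul(Z, add(SSZ, Z))), mul(add(SSZ, SZ), add(Z, SSZ)))
  [2] add(add(S(add(SZ, Z)), mul(Z, add(SSZ, Z))), mul(add(SSZ, SZ), add(Z, SSZ)))
  [3] add(S(add(add(SZ, Z), mul(Z, add(SSZ, Z)))), mul(add(SSZ, SZ), add(Z, SSZ)))
  [4] S(add(add(add(SZ, Z), mul(Z, add(SSZ, Z))), mul(add(SSZ, SZ), add(Z, SSZ))))
  [5] S(add(add(S(add(Z, Z)), mul(Z, add(SSZ, Z))), mul(add(SSZ, SZ), add(Z, SSZ))))
  [6] S(add(S(add(add(Z, Z), mul(Z, add(SSZ, Z)))), mul(add(SSZ, SZ), add(Z, SSZ))))
  [7] S(S(add(add(add(Z, Z), mul(Z, add(SSZ, Z))), mul(add(SSZ, SZ), add(Z, SSZ)))))
  [8] S(S(add(add(Z, mul(Z, add(SSZ, Z))), mul(add(SSZ, SZ), add(Z, SSZ)))))
  [9] S(S(add(mul(Z, add(SSZ, Z)), mul(add(SSZ, SZ), add(Z, SSZ)))))
  [10] S(S(add(Z, mul(add(SSZ, SZ), add(Z, SSZ)))))
  [11] S(S(mul(add(SSZ, SZ), add(Z, SSZ))))
  [12] S(S(mul(S(add(SZ, SZ)), add(Z, SSZ))))
  [13] S(S(add(add(Z, SSZ), mul(add(SZ, SZ), add(Z, SSZ)))))
  [14] S(S(add(SSZ, mul(add(SZ, SZ), add(Z, SSZ)))))
  [15] S(S(S(add(SZ, mul(add(SZ, SZ), add(Z, SSZ))))))
  [16] S(S(S(S(add(Z, mul(add(SZ, SZ), add(Z, SSZ)))))))
  [17] S(S(S(S(mul(add(SZ, SZ), add(Z, SSZ))))))
  [18] S(S(S(S(mul(S(add(Z, SZ)), add(Z, SSZ))))))
  [19] S(S(S(S(add(add(Z, SSZ), mul(add(Z, SZ), add(Z, SSZ)))))))
  [20] S(S(S(S(add(SSZ, mul(add(Z, SZ), add(Z, SSZ)))))))
  [21] S(S(S(S(S(add(SZ, mul(add(Z, SZ), add(Z, SSZ))))))))
  [22] S(S(S(S(S(S(add(Z, mul(add(Z, SZ), add(Z, SSZ)))))))))
  [23] S(S(S(S(S(S(mul(add(Z, SZ), add(Z, SSZ))))))))
  [24] S(S(S(S(S(S(mul(SZ, add(Z, SSZ))))))))
  [25] S(S(S(S(S(S(add(add(Z, SSZ), mul(Z, add(Z, SSZ)))))))))
  [26] S(S(S(S(S(S(add(SSZ, mul(Z, add(Z, SSZ)))))))))
  [27] S(S(S(S(S(S(S(add(SZ, mul(Z, add(Z, SSZ))))))))))
  [28] S(S(S(S(S(S(S(S(add(Z, mul(Z, add(Z, SSZ)))))))))))
  [29] S(S(S(S(S(S(S(S(mul(Z, add(Z, SSZ))))))))))
  [30] S^8(Z)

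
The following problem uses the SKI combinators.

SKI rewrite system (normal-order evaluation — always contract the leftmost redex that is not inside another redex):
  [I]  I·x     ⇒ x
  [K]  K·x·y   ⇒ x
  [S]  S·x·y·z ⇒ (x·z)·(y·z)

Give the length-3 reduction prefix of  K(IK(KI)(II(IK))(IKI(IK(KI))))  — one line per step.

  start: K(IK(KI)(II(IK))(IKI(IK(KI))))
  step 1: K(K(KI)(II(IK))(IKI(IK(KI))))
  step 2: K(KI(IKI(IK(KI))))
  step 3: KI

Answer: after 3 steps: KI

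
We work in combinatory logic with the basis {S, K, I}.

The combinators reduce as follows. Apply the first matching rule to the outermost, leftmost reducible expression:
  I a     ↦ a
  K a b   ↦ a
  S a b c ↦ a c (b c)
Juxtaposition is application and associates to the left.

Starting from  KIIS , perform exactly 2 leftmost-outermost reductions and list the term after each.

Answer: after 2 steps: S

Working:
  start: KIIS
  →1  IS
  →2  S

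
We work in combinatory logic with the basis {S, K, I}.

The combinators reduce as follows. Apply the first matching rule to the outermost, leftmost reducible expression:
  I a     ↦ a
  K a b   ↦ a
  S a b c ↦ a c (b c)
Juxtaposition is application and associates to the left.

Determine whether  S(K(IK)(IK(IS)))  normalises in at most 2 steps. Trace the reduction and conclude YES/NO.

Answer: YES — reaches normal form SK in 2 ≤ 2 steps

Reduction:
  start: S(K(IK)(IK(IS)))
  →1  S(IK)
  →2  SK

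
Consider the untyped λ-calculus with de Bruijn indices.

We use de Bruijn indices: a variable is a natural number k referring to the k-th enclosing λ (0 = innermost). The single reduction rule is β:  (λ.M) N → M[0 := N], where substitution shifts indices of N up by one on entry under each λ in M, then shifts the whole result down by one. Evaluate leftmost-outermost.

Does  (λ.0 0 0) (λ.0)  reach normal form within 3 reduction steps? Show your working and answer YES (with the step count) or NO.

Answer: YES — reaches normal form λ.0 in 3 ≤ 3 steps

Reduction:
  start: (λ.0 0 0) (λ.0)
  →1  (λ.0) (λ.0) (λ.0)
  →2  (λ.0) (λ.0)
  →3  λ.0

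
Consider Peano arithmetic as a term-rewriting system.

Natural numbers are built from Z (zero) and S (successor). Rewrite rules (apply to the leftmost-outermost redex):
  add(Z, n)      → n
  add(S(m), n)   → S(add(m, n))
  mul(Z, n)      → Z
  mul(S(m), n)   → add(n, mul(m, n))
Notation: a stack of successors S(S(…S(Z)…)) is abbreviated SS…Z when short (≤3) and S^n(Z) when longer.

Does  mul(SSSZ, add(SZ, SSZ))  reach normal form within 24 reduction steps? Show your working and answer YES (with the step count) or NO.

Answer: YES — reaches normal form S^9(Z) in 22 ≤ 24 steps

Reduction:
  start: mul(SSSZ, add(SZ, SSZ))
  [1] add(add(SZ, SSZ), mul(SSZ, add(SZ, SSZ)))
  [2] add(S(add(Z, SSZ)), mul(SSZ, add(SZ, SSZ)))
  [3] S(add(add(Z, SSZ), mul(SSZ, add(SZ, SSZ))))
  [4] S(add(SSZ, mul(SSZ, add(SZ, SSZ))))
  [5] S(S(add(SZ, mul(SSZ, add(SZ, SSZ)))))
  [6] S(S(S(add(Z, mul(SSZ, add(SZ, SSZ))))))
  [7] S(S(S(mul(SSZ, add(SZ, SSZ)))))
  [8] S(S(S(add(add(SZ, SSZ), mul(SZ, add(SZ, SSZ))))))
  [9] S(S(S(add(S(add(Z, SSZ)), mul(SZ, add(SZ, SSZ))))))
  [10] S(S(S(S(add(add(Z, SSZ), mul(SZ, add(SZ, SSZ)))))))
  [11] S(S(S(S(add(SSZ, mul(SZ, add(SZ, SSZ)))))))
  [12] S(S(S(S(S(add(SZ, mul(SZ, add(SZ, SSZ))))))))
  [13] S(S(S(S(S(S(add(Z, mul(SZ, add(SZ, SSZ)))))))))
  [14] S(S(S(S(S(S(mul(SZ, add(SZ, SSZ))))))))
  [15] S(S(S(S(S(S(add(add(SZ, SSZ), mul(Z, add(SZ, SSZ)))))))))
  [16] S(S(S(S(S(S(add(S(add(Z, SSZ)), mul(Z, add(SZ, SSZ)))))))))
  [17] S(S(S(S(S(S(S(add(add(Z, SSZ), mul(Z, add(SZ, SSZ))))))))))
  [18] S(S(S(S(S(S(S(add(SSZ, mul(Z, add(SZ, SSZ))))))))))
  [19] S(S(S(S(S(S(S(S(add(SZ, mul(Z, add(SZ, SSZ)))))))))))
  [20] S(S(S(S(S(S(S(S(S(add(Z, mul(Z, add(SZ, SSZ))))))))))))
  [21] S(S(S(S(S(S(S(S(S(mul(Z, add(SZ, SSZ)))))))))))
  [22] S^9(Z)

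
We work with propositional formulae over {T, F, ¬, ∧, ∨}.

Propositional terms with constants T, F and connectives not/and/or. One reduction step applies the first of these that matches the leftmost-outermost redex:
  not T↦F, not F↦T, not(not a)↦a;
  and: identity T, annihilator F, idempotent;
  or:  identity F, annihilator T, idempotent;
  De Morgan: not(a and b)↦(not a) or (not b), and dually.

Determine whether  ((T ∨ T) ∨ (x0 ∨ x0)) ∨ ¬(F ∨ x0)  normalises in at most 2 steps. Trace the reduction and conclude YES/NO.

Answer: NO — after 2 steps the term is T ∨ ¬(F ∨ x0), not yet normal

Reduction:
  start: ((T ∨ T) ∨ (x0 ∨ x0)) ∨ ¬(F ∨ x0)
  step 1: (T ∨ (x0 ∨ x0)) ∨ ¬(F ∨ x0)
  step 2: T ∨ ¬(F ∨ x0)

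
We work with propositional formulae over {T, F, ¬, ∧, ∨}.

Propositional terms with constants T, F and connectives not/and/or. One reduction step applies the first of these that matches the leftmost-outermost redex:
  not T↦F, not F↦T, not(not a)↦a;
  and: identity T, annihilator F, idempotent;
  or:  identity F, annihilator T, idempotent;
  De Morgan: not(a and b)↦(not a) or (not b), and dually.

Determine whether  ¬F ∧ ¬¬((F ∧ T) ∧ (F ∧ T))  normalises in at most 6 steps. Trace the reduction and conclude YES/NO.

  start: ¬F ∧ ¬¬((F ∧ T) ∧ (F ∧ T))
  step 1: T ∧ ¬¬((F ∧ T) ∧ (F ∧ T))
  step 2: ¬¬((F ∧ T) ∧ (F ∧ T))
  step 3: (F ∧ T) ∧ (F ∧ T)
  step 4: F ∧ T
  step 5: F

Answer: YES — reaches normal form F in 5 ≤ 6 steps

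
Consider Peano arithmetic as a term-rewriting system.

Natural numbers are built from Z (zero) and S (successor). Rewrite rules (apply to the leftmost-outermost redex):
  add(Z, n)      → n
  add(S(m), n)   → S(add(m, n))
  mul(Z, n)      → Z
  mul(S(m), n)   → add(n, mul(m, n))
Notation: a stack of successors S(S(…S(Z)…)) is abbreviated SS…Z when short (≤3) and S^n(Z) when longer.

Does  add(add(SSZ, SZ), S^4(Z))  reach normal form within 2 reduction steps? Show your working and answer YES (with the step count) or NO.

Answer: NO — after 2 steps the term is S(add(add(SZ, SZ), S^4(Z))), not yet normal

Reduction:
  start: add(add(SSZ, SZ), S^4(Z))
  →1  add(S(add(SZ, SZ)), S^4(Z))
  →2  S(add(add(SZ, SZ), S^4(Z)))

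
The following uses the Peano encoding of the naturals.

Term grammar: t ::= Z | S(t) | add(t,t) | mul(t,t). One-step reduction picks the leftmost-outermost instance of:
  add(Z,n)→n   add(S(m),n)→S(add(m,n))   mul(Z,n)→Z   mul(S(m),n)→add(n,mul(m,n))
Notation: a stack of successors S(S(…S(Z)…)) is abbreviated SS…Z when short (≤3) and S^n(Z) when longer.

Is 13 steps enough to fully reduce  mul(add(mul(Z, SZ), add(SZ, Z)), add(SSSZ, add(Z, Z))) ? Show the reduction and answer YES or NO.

Answer: NO — after 13 steps the term is S(S(S(mul(add(Z, Z), add(SSSZ, add(Z, Z)))))), not yet normal

Derivation:
  start: mul(add(mul(Z, SZ), add(SZ, Z)), add(SSSZ, add(Z, Z)))
  [1] mul(add(Z, add(SZ, Z)), add(SSSZ, add(Z, Z)))
  [2] mul(add(SZ, Z), add(SSSZ, add(Z, Z)))
  [3] mul(S(add(Z, Z)), add(SSSZ, add(Z, Z)))
  [4] add(add(SSSZ, add(Z, Z)), mul(add(Z, Z), add(SSSZ, add(Z, Z))))
  [5] add(S(add(SSZ, add(Z, Z))), mul(add(Z, Z), add(SSSZ, add(Z, Z))))
  [6] S(add(add(SSZ, add(Z, Z)), mul(add(Z, Z), add(SSSZ, add(Z, Z)))))
  [7] S(add(S(add(SZ, add(Z, Z))), mul(add(Z, Z), add(SSSZ, add(Z, Z)))))
  [8] S(S(add(add(SZ, add(Z, Z)), mul(add(Z, Z), add(SSSZ, add(Z, Z))))))
  [9] S(S(add(S(add(Z, add(Z, Z))), mul(add(Z, Z), add(SSSZ, add(Z, Z))))))
  [10] S(S(S(add(add(Z, add(Z, Z)), mul(add(Z, Z), add(SSSZ, add(Z, Z)))))))
  [11] S(S(S(add(add(Z, Z), mul(add(Z, Z), add(SSSZ, add(Z, Z)))))))
  [12] S(S(S(add(Z, mul(add(Z, Z), add(SSSZ, add(Z, Z)))))))
  [13] S(S(S(mul(add(Z, Z), add(SSSZ, add(Z, Z))))))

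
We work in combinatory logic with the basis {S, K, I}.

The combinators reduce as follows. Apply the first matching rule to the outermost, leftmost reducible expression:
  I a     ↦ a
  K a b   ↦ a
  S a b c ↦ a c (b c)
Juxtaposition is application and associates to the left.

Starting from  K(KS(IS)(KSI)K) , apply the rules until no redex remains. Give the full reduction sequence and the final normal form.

Answer: normal form = K(SSK)  (in 2 steps)

Derivation:
  start: K(KS(IS)(KSI)K)
  →1  K(S(KSI)K)
  →2  K(SSK)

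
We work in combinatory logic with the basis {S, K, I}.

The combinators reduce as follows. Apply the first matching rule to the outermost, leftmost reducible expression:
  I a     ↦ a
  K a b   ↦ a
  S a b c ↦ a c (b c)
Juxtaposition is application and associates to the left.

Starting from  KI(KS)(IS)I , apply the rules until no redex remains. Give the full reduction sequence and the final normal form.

Answer: normal form = SI  (in 3 steps)

Working:
  start: KI(KS)(IS)I
  [1] I(IS)I
  [2] ISI
  [3] SI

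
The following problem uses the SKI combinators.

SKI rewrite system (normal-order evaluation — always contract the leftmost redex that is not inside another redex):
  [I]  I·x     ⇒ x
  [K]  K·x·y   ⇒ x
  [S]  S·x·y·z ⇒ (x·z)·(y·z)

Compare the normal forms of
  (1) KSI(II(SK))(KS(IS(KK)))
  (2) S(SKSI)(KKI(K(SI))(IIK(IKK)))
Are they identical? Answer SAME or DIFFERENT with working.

Answer: DIFFERENT — A ⇓ S(SK)S, B ⇓ SI(K(SI))

Derivation:
Term A:
  start: KSI(II(SK))(KS(IS(KK)))
  [1] S(II(SK))(KS(IS(KK)))
  [2] S(I(SK))(KS(IS(KK)))
  [3] S(SK)(KS(IS(KK)))
  [4] S(SK)S

Term B:
  start: S(SKSI)(KKI(K(SI))(IIK(IKK)))
  [1] S(KI(SI))(KKI(K(SI))(IIK(IKK)))
  [2] SI(KKI(K(SI))(IIK(IKK)))
  [3] SI(K(K(SI))(IIK(IKK)))
  [4] SI(K(SI))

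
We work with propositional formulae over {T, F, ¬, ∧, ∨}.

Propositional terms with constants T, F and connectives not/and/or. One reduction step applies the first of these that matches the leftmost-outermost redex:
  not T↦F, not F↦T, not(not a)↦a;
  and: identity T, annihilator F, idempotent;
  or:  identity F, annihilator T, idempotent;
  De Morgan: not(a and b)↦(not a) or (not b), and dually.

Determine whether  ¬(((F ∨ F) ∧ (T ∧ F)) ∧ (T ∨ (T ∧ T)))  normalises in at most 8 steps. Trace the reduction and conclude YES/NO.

  start: ¬(((F ∨ F) ∧ (T ∧ F)) ∧ (T ∨ (T ∧ T)))
  →1  ¬((F ∨ F) ∧ (T ∧ F)) ∨ ¬(T ∨ (T ∧ T))
  →2  (¬(F ∨ F) ∨ ¬(T ∧ F)) ∨ ¬(T ∨ (T ∧ T))
  →3  ((¬F ∧ ¬F) ∨ ¬(T ∧ F)) ∨ ¬(T ∨ (T ∧ T))
  →4  (¬F ∨ ¬(T ∧ F)) ∨ ¬(T ∨ (T ∧ T))
  →5  (T ∨ ¬(T ∧ F)) ∨ ¬(T ∨ (T ∧ T))
  →6  T ∨ ¬(T ∨ (T ∧ T))
  →7  T

Answer: YES — reaches normal form T in 7 ≤ 8 steps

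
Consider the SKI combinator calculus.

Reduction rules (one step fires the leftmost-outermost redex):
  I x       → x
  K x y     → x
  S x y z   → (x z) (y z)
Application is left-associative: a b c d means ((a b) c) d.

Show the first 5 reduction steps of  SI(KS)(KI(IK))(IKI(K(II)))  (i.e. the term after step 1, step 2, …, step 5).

Answer: after 5 steps: S(IKI(K(II)))

Reduction:
  start: SI(KS)(KI(IK))(IKI(K(II)))
  →1  I(KI(IK))(KS(KI(IK)))(IKI(K(II)))
  →2  KI(IK)(KS(KI(IK)))(IKI(K(II)))
  →3  I(KS(KI(IK)))(IKI(K(II)))
  →4  KS(KI(IK))(IKI(K(II)))
  →5  S(IKI(K(II)))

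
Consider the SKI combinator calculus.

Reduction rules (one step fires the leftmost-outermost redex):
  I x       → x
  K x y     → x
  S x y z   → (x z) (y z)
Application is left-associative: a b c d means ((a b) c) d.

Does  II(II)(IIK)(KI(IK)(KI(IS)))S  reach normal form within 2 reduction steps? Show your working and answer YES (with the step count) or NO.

  start: II(II)(IIK)(KI(IK)(KI(IS)))S
  step 1: I(II)(IIK)(KI(IK)(KI(IS)))S
  step 2: II(IIK)(KI(IK)(KI(IS)))S

Answer: NO — after 2 steps the term is II(IIK)(KI(IK)(KI(IS)))S, not yet normal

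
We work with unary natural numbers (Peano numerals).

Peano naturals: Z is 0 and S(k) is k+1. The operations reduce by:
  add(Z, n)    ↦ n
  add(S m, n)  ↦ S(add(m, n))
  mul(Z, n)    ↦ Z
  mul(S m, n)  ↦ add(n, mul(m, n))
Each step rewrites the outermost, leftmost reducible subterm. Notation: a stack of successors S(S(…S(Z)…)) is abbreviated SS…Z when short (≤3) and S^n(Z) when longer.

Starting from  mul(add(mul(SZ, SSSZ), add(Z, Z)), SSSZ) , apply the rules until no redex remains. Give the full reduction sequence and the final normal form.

  start: mul(add(mul(SZ, SSSZ), add(Z, Z)), SSSZ)
  [1] mul(add(add(SSSZ, mul(Z, SSSZ)), add(Z, Z)), SSSZ)
  [2] mul(add(S(add(SSZ, mul(Z, SSSZ))), add(Z, Z)), SSSZ)
  [3] mul(S(add(add(SSZ, mul(Z, SSSZ)), add(Z, Z))), SSSZ)
  [4] add(SSSZ, mul(add(add(SSZ, mul(Z, SSSZ)), add(Z, Z)), SSSZ))
  [5] S(add(SSZ, mul(add(add(SSZ, mul(Z, SSSZ)), add(Z, Z)), SSSZ)))
  [6] S(S(add(SZ, mul(add(add(SSZ, mul(Z, SSSZ)), add(Z, Z)), SSSZ))))
  [7] S(S(S(add(Z, mul(add(add(SSZ, mul(Z, SSSZ)), add(Z, Z)), SSSZ)))))
  [8] S(S(S(mul(add(add(SSZ, mul(Z, SSSZ)), add(Z, Z)), SSSZ))))
  [9] S(S(S(mul(add(S(add(SZ, mul(Z, SSSZ))), add(Z, Z)), SSSZ))))
  [10] S(S(S(mul(S(add(add(SZ, mul(Z, SSSZ)), add(Z, Z))), SSSZ))))
  [11] S(S(S(add(SSSZ, mul(add(add(SZ, mul(Z, SSSZ)), add(Z, Z)), SSSZ)))))
  [12] S(S(S(S(add(SSZ, mul(add(add(SZ, mul(Z, SSSZ)), add(Z, Z)), SSSZ))))))
  [13] S(S(S(S(S(add(SZ, mul(add(add(SZ, mul(Z, SSSZ)), add(Z, Z)), SSSZ)))))))
  [14] S(S(S(S(S(S(add(Z, mul(add(add(SZ, mul(Z, SSSZ)), add(Z, Z)), SSSZ))))))))
  [15] S(S(S(S(S(S(mul(add(add(SZ, mul(Z, SSSZ)), add(Z, Z)), SSSZ)))))))
  [16] S(S(S(S(S(S(mul(add(S(add(Z, mul(Z, SSSZ))), add(Z, Z)), SSSZ)))))))
  [17] S(S(S(S(S(S(mul(S(add(add(Z, mul(Z, SSSZ)), add(Z, Z))), SSSZ)))))))
  [18] S(S(S(S(S(S(add(SSSZ, mul(add(add(Z, mul(Z, SSSZ)), add(Z, Z)), SSSZ))))))))
  [19] S(S(S(S(S(S(S(add(SSZ, mul(add(add(Z, mul(Z, SSSZ)), add(Z, Z)), SSSZ)))))))))
  [20] S(S(S(S(S(S(S(S(add(SZ, mul(add(add(Z, mul(Z, SSSZ)), add(Z, Z)), SSSZ))))))))))
  [21] S(S(S(S(S(S(S(S(S(add(Z, mul(add(add(Z, mul(Z, SSSZ)), add(Z, Z)), SSSZ)))))))))))
  [22] S(S(S(S(S(S(S(S(S(mul(add(add(Z, mul(Z, SSSZ)), add(Z, Z)), SSSZ))))))))))
  [23] S(S(S(S(S(S(S(S(S(mul(add(mul(Z, SSSZ), add(Z, Z)), SSSZ))))))))))
  [24] S(S(S(S(S(S(S(S(S(mul(add(Z, add(Z, Z)), SSSZ))))))))))
  [25] S(S(S(S(S(S(S(S(S(mul(add(Z, Z), SSSZ))))))))))
  [26] S(S(S(S(S(S(S(S(S(mul(Z, SSSZ))))))))))
  [27] S^9(Z)

Answer: normal form = S^9(Z)  (in 27 steps)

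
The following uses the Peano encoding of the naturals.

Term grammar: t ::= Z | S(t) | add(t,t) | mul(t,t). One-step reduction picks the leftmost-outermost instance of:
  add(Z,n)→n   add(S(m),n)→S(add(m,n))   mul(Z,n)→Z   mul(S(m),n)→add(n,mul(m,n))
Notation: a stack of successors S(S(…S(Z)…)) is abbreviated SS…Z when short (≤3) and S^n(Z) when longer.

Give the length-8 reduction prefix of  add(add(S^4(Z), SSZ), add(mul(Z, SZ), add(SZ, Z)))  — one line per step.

  start: add(add(S^4(Z), SSZ), add(mul(Z, SZ), add(SZ, Z)))
  step 1: add(S(add(SSSZ, SSZ)), add(mul(Z, SZ), add(SZ, Z)))
  step 2: S(add(add(SSSZ, SSZ), add(mul(Z, SZ), add(SZ, Z))))
  step 3: S(add(S(add(SSZ, SSZ)), add(mul(Z, SZ), add(SZ, Z))))
  step 4: S(S(add(add(SSZ, SSZ), add(mul(Z, SZ), add(SZ, Z)))))
  step 5: S(S(add(S(add(SZ, SSZ)), add(mul(Z, SZ), add(SZ, Z)))))
  step 6: S(S(S(add(add(SZ, SSZ), add(mul(Z, SZ), add(SZ, Z))))))
  step 7: S(S(S(add(S(add(Z, SSZ)), add(mul(Z, SZ), add(SZ, Z))))))
  step 8: S(S(S(S(add(add(Z, SSZ), add(mul(Z, SZ), add(SZ, Z)))))))

Answer: after 8 steps: S(S(S(S(add(add(Z, SSZ), add(mul(Z, SZ), add(SZ, Z)))))))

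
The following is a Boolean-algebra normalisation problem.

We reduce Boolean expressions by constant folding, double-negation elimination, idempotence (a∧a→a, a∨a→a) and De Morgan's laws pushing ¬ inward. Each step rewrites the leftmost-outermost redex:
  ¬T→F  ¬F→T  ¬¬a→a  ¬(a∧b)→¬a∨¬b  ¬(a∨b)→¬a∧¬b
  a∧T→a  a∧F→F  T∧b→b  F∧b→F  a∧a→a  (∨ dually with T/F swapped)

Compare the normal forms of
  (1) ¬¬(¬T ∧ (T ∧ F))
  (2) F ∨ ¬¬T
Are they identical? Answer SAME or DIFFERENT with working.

Answer: DIFFERENT — A ⇓ F, B ⇓ T

Derivation:
Term A:
  start: ¬¬(¬T ∧ (T ∧ F))
  →1  ¬T ∧ (T ∧ F)
  →2  F ∧ (T ∧ F)
  →3  F

Term B:
  start: F ∨ ¬¬T
  →1  ¬¬T
  →2  T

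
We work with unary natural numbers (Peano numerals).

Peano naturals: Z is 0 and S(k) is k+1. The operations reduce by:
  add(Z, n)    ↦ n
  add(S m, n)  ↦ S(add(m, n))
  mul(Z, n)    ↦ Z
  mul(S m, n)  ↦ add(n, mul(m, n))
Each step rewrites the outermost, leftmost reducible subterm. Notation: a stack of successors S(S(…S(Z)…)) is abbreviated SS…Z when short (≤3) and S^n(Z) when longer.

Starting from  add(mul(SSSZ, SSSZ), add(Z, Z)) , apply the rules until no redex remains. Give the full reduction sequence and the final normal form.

Answer: normal form = S^9(Z)  (in 27 steps)

Working:
  start: add(mul(SSSZ, SSSZ), add(Z, Z))
  step 1: add(add(SSSZ, mul(SSZ, SSSZ)), add(Z, Z))
  step 2: add(S(add(SSZ, mul(SSZ, SSSZ))), add(Z, Z))
  step 3: S(add(add(SSZ, mul(SSZ, SSSZ)), add(Z, Z)))
  step 4: S(add(S(add(SZ, mul(SSZ, SSSZ))), add(Z, Z)))
  step 5: S(S(add(add(SZ, mul(SSZ, SSSZ)), add(Z, Z))))
  step 6: S(S(add(S(add(Z, mul(SSZ, SSSZ))), add(Z, Z))))
  step 7: S(S(S(add(add(Z, mul(SSZ, SSSZ)), add(Z, Z)))))
  step 8: S(S(S(add(mul(SSZ, SSSZ), add(Z, Z)))))
  step 9: S(S(S(add(add(SSSZ, mul(SZ, SSSZ)), add(Z, Z)))))
  step 10: S(S(S(add(S(add(SSZ, mul(SZ, SSSZ))), add(Z, Z)))))
  step 11: S(S(S(S(add(add(SSZ, mul(SZ, SSSZ)), add(Z, Z))))))
  step 12: S(S(S(S(add(S(add(SZ, mul(SZ, SSSZ))), add(Z, Z))))))
  step 13: S(S(S(S(S(add(add(SZ, mul(SZ, SSSZ)), add(Z, Z)))))))
  step 14: S(S(S(S(S(add(S(add(Z, mul(SZ, SSSZ))), add(Z, Z)))))))
  step 15: S(S(S(S(S(S(add(add(Z, mul(SZ, SSSZ)), add(Z, Z))))))))
  step 16: S(S(S(S(S(S(add(mul(SZ, SSSZ), add(Z, Z))))))))
  step 17: S(S(S(S(S(S(add(add(SSSZ, mul(Z, SSSZ)), add(Z, Z))))))))
  step 18: S(S(S(S(S(S(add(S(add(SSZ, mul(Z, SSSZ))), add(Z, Z))))))))
  step 19: S(S(S(S(S(S(S(add(add(SSZ, mul(Z, SSSZ)), add(Z, Z)))))))))
  step 20: S(S(S(S(S(S(S(add(S(add(SZ, mul(Z, SSSZ))), add(Z, Z)))))))))
  step 21: S(S(S(S(S(S(S(S(add(add(SZ, mul(Z, SSSZ)), add(Z, Z))))))))))
  step 22: S(S(S(S(S(S(S(S(add(S(add(Z, mul(Z, SSSZ))), add(Z, Z))))))))))
  step 23: S(S(S(S(S(S(S(S(S(add(add(Z, mul(Z, SSSZ)), add(Z, Z)))))))))))
  step 24: S(S(S(S(S(S(S(S(S(add(mul(Z, SSSZ), add(Z, Z)))))))))))
  step 25: S(S(S(S(S(S(S(S(S(add(Z, add(Z, Z)))))))))))
  step 26: S(S(S(S(S(S(S(S(S(add(Z, Z))))))))))
  step 27: S^9(Z)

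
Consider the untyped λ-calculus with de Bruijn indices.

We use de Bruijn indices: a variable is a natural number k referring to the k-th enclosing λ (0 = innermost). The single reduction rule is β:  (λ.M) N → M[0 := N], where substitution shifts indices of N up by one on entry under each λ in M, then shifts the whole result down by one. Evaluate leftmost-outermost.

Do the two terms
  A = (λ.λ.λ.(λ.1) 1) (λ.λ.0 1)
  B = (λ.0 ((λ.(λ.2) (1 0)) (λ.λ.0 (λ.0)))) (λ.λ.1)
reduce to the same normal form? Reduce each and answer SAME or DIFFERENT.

Answer: DIFFERENT — A ⇓ λ.λ.0, B ⇓ λ.λ.λ.1

Derivation:
Term A:
  start: (λ.λ.λ.(λ.1) 1) (λ.λ.0 1)
  →1  λ.λ.(λ.1) 1
  →2  λ.λ.0

Term B:
  start: (λ.0 ((λ.(λ.2) (1 0)) (λ.λ.0 (λ.0)))) (λ.λ.1)
  →1  (λ.λ.1) ((λ.(λ.λ.λ.1) ((λ.λ.1) 0)) (λ.λ.0 (λ.0)))
  →2  λ.(λ.(λ.λ.λ.1) ((λ.λ.1) 0)) (λ.λ.0 (λ.0))
  →3  λ.(λ.λ.λ.1) ((λ.λ.1) (λ.λ.0 (λ.0)))
  →4  λ.λ.λ.1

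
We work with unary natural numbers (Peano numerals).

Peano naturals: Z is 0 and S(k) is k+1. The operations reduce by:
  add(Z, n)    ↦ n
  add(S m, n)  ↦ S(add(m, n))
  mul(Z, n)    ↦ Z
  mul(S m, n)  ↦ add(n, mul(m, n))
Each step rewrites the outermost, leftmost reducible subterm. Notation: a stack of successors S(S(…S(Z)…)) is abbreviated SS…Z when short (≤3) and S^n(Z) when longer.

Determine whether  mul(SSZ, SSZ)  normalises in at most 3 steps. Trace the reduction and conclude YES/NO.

Answer: NO — after 3 steps the term is S(S(add(Z, mul(SZ, SSZ)))), not yet normal

Working:
  start: mul(SSZ, SSZ)
  [1] add(SSZ, mul(SZ, SSZ))
  [2] S(add(SZ, mul(SZ, SSZ)))
  [3] S(S(add(Z, mul(SZ, SSZ))))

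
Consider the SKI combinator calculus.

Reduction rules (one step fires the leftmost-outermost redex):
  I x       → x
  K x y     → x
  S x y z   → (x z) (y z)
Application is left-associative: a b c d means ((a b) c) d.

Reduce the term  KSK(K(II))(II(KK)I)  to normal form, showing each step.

  start: KSK(K(II))(II(KK)I)
  step 1: S(K(II))(II(KK)I)
  step 2: S(KI)(II(KK)I)
  step 3: S(KI)(I(KK)I)
  step 4: S(KI)(KKI)
  step 5: S(KI)K

Answer: normal form = S(KI)K  (in 5 steps)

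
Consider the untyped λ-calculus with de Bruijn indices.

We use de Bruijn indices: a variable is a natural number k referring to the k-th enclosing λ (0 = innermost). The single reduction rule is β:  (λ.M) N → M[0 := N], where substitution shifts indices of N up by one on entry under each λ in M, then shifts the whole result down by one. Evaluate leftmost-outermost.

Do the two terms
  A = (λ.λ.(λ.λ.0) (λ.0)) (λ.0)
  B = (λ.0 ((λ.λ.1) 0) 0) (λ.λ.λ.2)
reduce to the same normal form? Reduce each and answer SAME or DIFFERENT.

Term A:
  start: (λ.λ.(λ.λ.0) (λ.0)) (λ.0)
  →1  λ.(λ.λ.0) (λ.0)
  →2  λ.λ.0

Term B:
  start: (λ.0 ((λ.λ.1) 0) 0) (λ.λ.λ.2)
  →1  (λ.λ.λ.2) ((λ.λ.1) (λ.λ.λ.2)) (λ.λ.λ.2)
  →2  (λ.λ.(λ.λ.1) (λ.λ.λ.2)) (λ.λ.λ.2)
  →3  λ.(λ.λ.1) (λ.λ.λ.2)
  →4  λ.λ.λ.λ.λ.2

Answer: DIFFERENT — A ⇓ λ.λ.0, B ⇓ λ.λ.λ.λ.λ.2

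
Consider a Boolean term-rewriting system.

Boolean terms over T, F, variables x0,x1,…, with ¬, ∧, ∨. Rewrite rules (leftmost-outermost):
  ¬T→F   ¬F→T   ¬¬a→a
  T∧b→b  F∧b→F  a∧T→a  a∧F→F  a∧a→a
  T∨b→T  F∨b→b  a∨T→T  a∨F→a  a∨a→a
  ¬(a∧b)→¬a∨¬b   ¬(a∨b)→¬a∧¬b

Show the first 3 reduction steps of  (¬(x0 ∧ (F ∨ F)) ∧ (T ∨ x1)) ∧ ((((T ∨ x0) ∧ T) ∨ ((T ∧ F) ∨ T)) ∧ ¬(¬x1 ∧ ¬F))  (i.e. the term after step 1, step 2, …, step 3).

  start: (¬(x0 ∧ (F ∨ F)) ∧ (T ∨ x1)) ∧ ((((T ∨ x0) ∧ T) ∨ ((T ∧ F) ∨ T)) ∧ ¬(¬x1 ∧ ¬F))
  →1  ((¬x0 ∨ ¬(F ∨ F)) ∧ (T ∨ x1)) ∧ ((((T ∨ x0) ∧ T) ∨ ((T ∧ F) ∨ T)) ∧ ¬(¬x1 ∧ ¬F))
  →2  ((¬x0 ∨ (¬F ∧ ¬F)) ∧ (T ∨ x1)) ∧ ((((T ∨ x0) ∧ T) ∨ ((T ∧ F) ∨ T)) ∧ ¬(¬x1 ∧ ¬F))
  →3  ((¬x0 ∨ ¬F) ∧ (T ∨ x1)) ∧ ((((T ∨ x0) ∧ T) ∨ ((T ∧ F) ∨ T)) ∧ ¬(¬x1 ∧ ¬F))

Answer: after 3 steps: ((¬x0 ∨ ¬F) ∧ (T ∨ x1)) ∧ ((((T ∨ x0) ∧ T) ∨ ((T ∧ F) ∨ T)) ∧ ¬(¬x1 ∧ ¬F))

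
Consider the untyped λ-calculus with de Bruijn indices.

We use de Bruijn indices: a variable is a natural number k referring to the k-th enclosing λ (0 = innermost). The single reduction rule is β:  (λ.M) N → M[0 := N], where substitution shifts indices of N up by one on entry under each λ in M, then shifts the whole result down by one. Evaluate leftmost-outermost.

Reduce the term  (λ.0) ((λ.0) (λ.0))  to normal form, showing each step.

  start: (λ.0) ((λ.0) (λ.0))
  [1] (λ.0) (λ.0)
  [2] λ.0

Answer: normal form = λ.0  (in 2 steps)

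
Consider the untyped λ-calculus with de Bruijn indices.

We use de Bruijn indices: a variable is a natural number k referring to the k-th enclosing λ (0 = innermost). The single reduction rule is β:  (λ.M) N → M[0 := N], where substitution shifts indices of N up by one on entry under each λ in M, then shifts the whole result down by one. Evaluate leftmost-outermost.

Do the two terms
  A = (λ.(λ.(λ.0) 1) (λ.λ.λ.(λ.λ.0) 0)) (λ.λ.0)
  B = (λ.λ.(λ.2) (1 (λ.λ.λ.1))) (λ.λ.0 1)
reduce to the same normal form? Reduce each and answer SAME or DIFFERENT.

Term A:
  start: (λ.(λ.(λ.0) 1) (λ.λ.λ.(λ.λ.0) 0)) (λ.λ.0)
  →1  (λ.(λ.0) (λ.λ.0)) (λ.λ.λ.(λ.λ.0) 0)
  →2  (λ.0) (λ.λ.0)
  →3  λ.λ.0

Term B:
  start: (λ.λ.(λ.2) (1 (λ.λ.λ.1))) (λ.λ.0 1)
  →1  λ.(λ.λ.λ.0 1) ((λ.λ.0 1) (λ.λ.λ.1))
  →2  λ.λ.λ.0 1

Answer: DIFFERENT — A ⇓ λ.λ.0, B ⇓ λ.λ.λ.0 1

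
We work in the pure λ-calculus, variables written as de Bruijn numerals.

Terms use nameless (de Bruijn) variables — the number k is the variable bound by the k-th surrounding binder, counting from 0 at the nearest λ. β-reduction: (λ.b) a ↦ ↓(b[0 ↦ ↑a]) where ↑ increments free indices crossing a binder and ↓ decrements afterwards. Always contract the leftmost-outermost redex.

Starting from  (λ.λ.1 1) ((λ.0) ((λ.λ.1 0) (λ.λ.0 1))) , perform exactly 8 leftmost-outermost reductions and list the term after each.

  start: (λ.λ.1 1) ((λ.0) ((λ.λ.1 0) (λ.λ.0 1)))
  [1] λ.(λ.0) ((λ.λ.1 0) (λ.λ.0 1)) ((λ.0) ((λ.λ.1 0) (λ.λ.0 1)))
  [2] λ.(λ.λ.1 0) (λ.λ.0 1) ((λ.0) ((λ.λ.1 0) (λ.λ.0 1)))
  [3] λ.(λ.(λ.λ.0 1) 0) ((λ.0) ((λ.λ.1 0) (λ.λ.0 1)))
  [4] λ.(λ.λ.0 1) ((λ.0) ((λ.λ.1 0) (λ.λ.0 1)))
  [5] λ.λ.0 ((λ.0) ((λ.λ.1 0) (λ.λ.0 1)))
  [6] λ.λ.0 ((λ.λ.1 0) (λ.λ.0 1))
  [7] λ.λ.0 (λ.(λ.λ.0 1) 0)
  [8] λ.λ.0 (λ.λ.0 1)

Answer: after 8 steps: λ.λ.0 (λ.λ.0 1)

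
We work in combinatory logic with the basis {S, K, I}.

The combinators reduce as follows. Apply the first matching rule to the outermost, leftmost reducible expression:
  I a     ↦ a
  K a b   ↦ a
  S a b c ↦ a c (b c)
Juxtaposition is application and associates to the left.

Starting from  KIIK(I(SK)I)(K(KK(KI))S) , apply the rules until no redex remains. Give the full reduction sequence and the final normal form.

Answer: normal form = SKI  (in 4 steps)

Reduction:
  start: KIIK(I(SK)I)(K(KK(KI))S)
  step 1: IK(I(SK)I)(K(KK(KI))S)
  step 2: K(I(SK)I)(K(KK(KI))S)
  step 3: I(SK)I
  step 4: SKI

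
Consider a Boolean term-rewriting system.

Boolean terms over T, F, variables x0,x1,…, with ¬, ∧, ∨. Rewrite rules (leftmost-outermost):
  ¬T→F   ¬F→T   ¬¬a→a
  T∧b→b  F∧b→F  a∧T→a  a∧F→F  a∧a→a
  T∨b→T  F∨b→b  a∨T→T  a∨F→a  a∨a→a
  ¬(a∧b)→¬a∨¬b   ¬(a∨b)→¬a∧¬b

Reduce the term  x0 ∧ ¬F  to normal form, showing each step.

Answer: normal form = x0  (in 2 steps)

Working:
  start: x0 ∧ ¬F
  step 1: x0 ∧ T
  step 2: x0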